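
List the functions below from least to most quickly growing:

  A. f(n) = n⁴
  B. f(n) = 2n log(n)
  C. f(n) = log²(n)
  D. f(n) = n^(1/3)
C < D < B < A

Comparing growth rates:
C = log²(n) is O(log² n)
D = n^(1/3) is O(n^(1/3))
B = 2n log(n) is O(n log n)
A = n⁴ is O(n⁴)

Therefore, the order from slowest to fastest is: C < D < B < A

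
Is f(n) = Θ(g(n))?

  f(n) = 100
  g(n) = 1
True

f(n) = 100 and g(n) = 1 are both O(1).
Since they have the same asymptotic growth rate, f(n) = Θ(g(n)) is true.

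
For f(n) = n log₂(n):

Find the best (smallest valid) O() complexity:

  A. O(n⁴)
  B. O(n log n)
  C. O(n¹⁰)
B

f(n) = n log₂(n) is O(n log n).
All listed options are valid Big-O bounds (upper bounds),
but O(n log n) is the tightest (smallest valid bound).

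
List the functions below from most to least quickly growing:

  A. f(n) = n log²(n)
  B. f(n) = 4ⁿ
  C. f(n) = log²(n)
B > A > C

Comparing growth rates:
B = 4ⁿ is O(4ⁿ)
A = n log²(n) is O(n log² n)
C = log²(n) is O(log² n)

Therefore, the order from fastest to slowest is: B > A > C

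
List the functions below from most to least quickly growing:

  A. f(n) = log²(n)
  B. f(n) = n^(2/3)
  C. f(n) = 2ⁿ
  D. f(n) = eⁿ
D > C > B > A

Comparing growth rates:
D = eⁿ is O(eⁿ)
C = 2ⁿ is O(2ⁿ)
B = n^(2/3) is O(n^(2/3))
A = log²(n) is O(log² n)

Therefore, the order from fastest to slowest is: D > C > B > A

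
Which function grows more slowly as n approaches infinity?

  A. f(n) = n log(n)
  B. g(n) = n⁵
A

f(n) = n log(n) is O(n log n), while g(n) = n⁵ is O(n⁵).
Since O(n log n) grows slower than O(n⁵), f(n) is dominated.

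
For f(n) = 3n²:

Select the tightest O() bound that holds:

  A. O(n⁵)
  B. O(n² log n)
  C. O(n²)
C

f(n) = 3n² is O(n²).
All listed options are valid Big-O bounds (upper bounds),
but O(n²) is the tightest (smallest valid bound).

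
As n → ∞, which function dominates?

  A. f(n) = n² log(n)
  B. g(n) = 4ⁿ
B

f(n) = n² log(n) is O(n² log n), while g(n) = 4ⁿ is O(4ⁿ).
Since O(4ⁿ) grows faster than O(n² log n), g(n) dominates.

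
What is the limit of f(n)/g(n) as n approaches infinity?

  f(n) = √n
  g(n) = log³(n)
∞

Since √n (O(√n)) grows faster than log³(n) (O(log³ n)),
the ratio f(n)/g(n) → ∞ as n → ∞.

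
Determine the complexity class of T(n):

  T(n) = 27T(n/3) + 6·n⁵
Θ(n⁵)

Master Theorem: a = 27, b = 3, f(n) = 6·n⁵.
Compute the critical exponent d = log₃(27) = 3.
Compare f(n) = Θ(n⁵) against n^d:
  k = 5 > d = 3, so f(n) = Ω(n^(d+ε)) — Case 3.
  Regularity: a·(n/b)^5/n^5 = a/b^5 = 27/243 < 1 ✓.
  The top-level work dominates: T(n) = Θ(f(n)) = Θ(n⁵).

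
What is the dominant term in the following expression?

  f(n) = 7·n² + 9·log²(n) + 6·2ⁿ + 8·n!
8·n!

Looking at each term:
  - 7·n² is O(n²)
  - 9·log²(n) is O(log² n)
  - 6·2ⁿ is O(2ⁿ)
  - 8·n! is O(n!)

The term 8·n! (O(n!)) grows fastest and dominates all others.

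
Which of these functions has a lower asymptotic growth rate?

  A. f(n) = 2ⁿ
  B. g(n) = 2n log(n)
B

f(n) = 2ⁿ is O(2ⁿ), while g(n) = 2n log(n) is O(n log n).
Since O(n log n) grows slower than O(2ⁿ), g(n) is dominated.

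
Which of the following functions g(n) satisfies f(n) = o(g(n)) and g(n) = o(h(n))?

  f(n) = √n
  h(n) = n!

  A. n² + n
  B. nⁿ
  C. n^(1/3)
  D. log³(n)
A

We need g(n) with √n = o(g(n)) and g(n) = o(n!), i.e. O(√n) ≺ g ≺ O(n!).
Check each option:
  A. n² + n — O(n²) is strictly between O(√n) and O(n!) ✓
  B. nⁿ — O(nⁿ) does not grow strictly slower than h(n)
  C. n^(1/3) — O(n^(1/3)) does not grow strictly faster than f(n)
  D. log³(n) — O(log³ n) does not grow strictly faster than f(n)

Only option A (n² + n) lies strictly between.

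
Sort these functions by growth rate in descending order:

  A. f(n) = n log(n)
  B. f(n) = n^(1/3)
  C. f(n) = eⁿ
C > A > B

Comparing growth rates:
C = eⁿ is O(eⁿ)
A = n log(n) is O(n log n)
B = n^(1/3) is O(n^(1/3))

Therefore, the order from fastest to slowest is: C > A > B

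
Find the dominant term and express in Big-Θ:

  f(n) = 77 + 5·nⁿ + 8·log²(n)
Θ(nⁿ)

Order the terms by growth rate: 77 ≺ 8·log²(n) ≺ 5·nⁿ.
The fastest-growing term 5·nⁿ dominates as n → ∞; dropping its constant factor gives Θ(nⁿ).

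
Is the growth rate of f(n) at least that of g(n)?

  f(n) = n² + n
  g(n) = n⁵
False

f(n) = n² + n is O(n²), and g(n) = n⁵ is O(n⁵).
Since O(n²) grows slower than O(n⁵), f(n) = Ω(g(n)) is false.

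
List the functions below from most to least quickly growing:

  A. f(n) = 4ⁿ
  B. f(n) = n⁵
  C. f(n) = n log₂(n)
A > B > C

Comparing growth rates:
A = 4ⁿ is O(4ⁿ)
B = n⁵ is O(n⁵)
C = n log₂(n) is O(n log n)

Therefore, the order from fastest to slowest is: A > B > C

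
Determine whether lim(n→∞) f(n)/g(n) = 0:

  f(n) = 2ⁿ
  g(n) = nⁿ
True

f(n) = 2ⁿ is O(2ⁿ), and g(n) = nⁿ is O(nⁿ).
Since O(2ⁿ) grows strictly slower than O(nⁿ), f(n) = o(g(n)) is true.
This means lim(n→∞) f(n)/g(n) = 0.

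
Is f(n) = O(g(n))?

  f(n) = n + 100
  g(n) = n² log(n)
True

f(n) = n + 100 is O(n), and g(n) = n² log(n) is O(n² log n).
Since O(n) ⊆ O(n² log n) (f grows no faster than g), f(n) = O(g(n)) is true.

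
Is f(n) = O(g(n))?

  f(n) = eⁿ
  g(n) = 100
False

f(n) = eⁿ is O(eⁿ), and g(n) = 100 is O(1).
Since O(eⁿ) grows faster than O(1), f(n) = O(g(n)) is false.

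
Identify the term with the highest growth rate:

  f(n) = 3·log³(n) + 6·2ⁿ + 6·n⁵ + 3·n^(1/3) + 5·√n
6·2ⁿ

Looking at each term:
  - 3·log³(n) is O(log³ n)
  - 6·2ⁿ is O(2ⁿ)
  - 6·n⁵ is O(n⁵)
  - 3·n^(1/3) is O(n^(1/3))
  - 5·√n is O(√n)

The term 6·2ⁿ (O(2ⁿ)) grows fastest and dominates all others.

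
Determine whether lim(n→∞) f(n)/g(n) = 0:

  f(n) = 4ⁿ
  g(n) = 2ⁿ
False

f(n) = 4ⁿ is O(4ⁿ), and g(n) = 2ⁿ is O(2ⁿ).
Since O(4ⁿ) grows faster than or equal to O(2ⁿ), f(n) = o(g(n)) is false.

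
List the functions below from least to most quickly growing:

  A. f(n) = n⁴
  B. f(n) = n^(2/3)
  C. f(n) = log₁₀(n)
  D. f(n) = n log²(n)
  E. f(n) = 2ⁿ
C < B < D < A < E

Comparing growth rates:
C = log₁₀(n) is O(log n)
B = n^(2/3) is O(n^(2/3))
D = n log²(n) is O(n log² n)
A = n⁴ is O(n⁴)
E = 2ⁿ is O(2ⁿ)

Therefore, the order from slowest to fastest is: C < B < D < A < E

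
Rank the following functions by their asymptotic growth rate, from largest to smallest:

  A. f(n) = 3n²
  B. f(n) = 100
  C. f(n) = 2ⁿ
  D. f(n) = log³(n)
C > A > D > B

Comparing growth rates:
C = 2ⁿ is O(2ⁿ)
A = 3n² is O(n²)
D = log³(n) is O(log³ n)
B = 100 is O(1)

Therefore, the order from fastest to slowest is: C > A > D > B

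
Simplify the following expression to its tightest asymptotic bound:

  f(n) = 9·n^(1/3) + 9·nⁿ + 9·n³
Θ(nⁿ)

Order the terms by growth rate: 9·n^(1/3) ≺ 9·n³ ≺ 9·nⁿ.
The fastest-growing term 9·nⁿ dominates as n → ∞; dropping its constant factor gives Θ(nⁿ).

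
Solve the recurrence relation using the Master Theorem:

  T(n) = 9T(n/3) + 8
Θ(n²)

Master Theorem: a = 9, b = 3, f(n) = 8.
Compute the critical exponent d = log₃(9) = 2.
Compare f(n) = Θ(1) against n^d:
  k = 0 < d = 2, so f(n) = O(n^(d-ε)) — Case 1.
  The recursion cost dominates: T(n) = Θ(n^d) = Θ(n²).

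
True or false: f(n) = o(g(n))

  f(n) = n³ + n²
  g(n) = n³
False

f(n) = n³ + n² is O(n³), and g(n) = n³ is O(n³).
Since they have the same growth rate, f(n) = o(g(n)) is false.
(f = o(g) requires f to grow strictly slower, not equal.)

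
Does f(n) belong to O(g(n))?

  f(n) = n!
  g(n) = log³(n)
False

f(n) = n! is O(n!), and g(n) = log³(n) is O(log³ n).
Since O(n!) grows faster than O(log³ n), f(n) = O(g(n)) is false.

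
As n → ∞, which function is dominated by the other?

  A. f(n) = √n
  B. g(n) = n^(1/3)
B

f(n) = √n is O(√n), while g(n) = n^(1/3) is O(n^(1/3)).
Since O(n^(1/3)) grows slower than O(√n), g(n) is dominated.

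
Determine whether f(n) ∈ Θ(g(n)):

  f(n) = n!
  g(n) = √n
False

f(n) = n! is O(n!), and g(n) = √n is O(√n).
Since they have different growth rates, f(n) = Θ(g(n)) is false.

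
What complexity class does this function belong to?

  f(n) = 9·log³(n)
O(log³ n)

The dominant term in 9·log³(n) is 9·log³(n), which is Θ(log³ n).
Constants are absorbed, so the tightest bound is O(log³ n).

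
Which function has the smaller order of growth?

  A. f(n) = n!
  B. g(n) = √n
B

f(n) = n! is O(n!), while g(n) = √n is O(√n).
Since O(√n) grows slower than O(n!), g(n) is dominated.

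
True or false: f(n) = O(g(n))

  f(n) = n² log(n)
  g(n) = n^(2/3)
False

f(n) = n² log(n) is O(n² log n), and g(n) = n^(2/3) is O(n^(2/3)).
Since O(n² log n) grows faster than O(n^(2/3)), f(n) = O(g(n)) is false.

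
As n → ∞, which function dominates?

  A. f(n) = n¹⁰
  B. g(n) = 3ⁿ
B

f(n) = n¹⁰ is O(n¹⁰), while g(n) = 3ⁿ is O(3ⁿ).
Since O(3ⁿ) grows faster than O(n¹⁰), g(n) dominates.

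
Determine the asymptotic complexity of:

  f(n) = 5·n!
O(n!)

The dominant term in 5·n! is 5·n!, which is Θ(n!).
Constants are absorbed, so the tightest bound is O(n!).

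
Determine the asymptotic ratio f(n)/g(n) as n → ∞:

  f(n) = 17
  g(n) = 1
17

Since 17 and 1 have the same growth rate (O(1)),
the ratio converges to a constant: 17.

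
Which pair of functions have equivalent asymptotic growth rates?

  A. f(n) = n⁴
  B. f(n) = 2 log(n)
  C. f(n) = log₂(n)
B and C

Examining each function:
  A. n⁴ is O(n⁴)
  B. 2 log(n) is O(log n)
  C. log₂(n) is O(log n)

Functions B and C both have the same complexity class.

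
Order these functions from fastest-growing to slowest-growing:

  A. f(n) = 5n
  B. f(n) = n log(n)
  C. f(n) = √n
B > A > C

Comparing growth rates:
B = n log(n) is O(n log n)
A = 5n is O(n)
C = √n is O(√n)

Therefore, the order from fastest to slowest is: B > A > C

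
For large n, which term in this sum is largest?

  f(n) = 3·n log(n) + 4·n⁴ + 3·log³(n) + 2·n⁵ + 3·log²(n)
2·n⁵

Looking at each term:
  - 3·n log(n) is O(n log n)
  - 4·n⁴ is O(n⁴)
  - 3·log³(n) is O(log³ n)
  - 2·n⁵ is O(n⁵)
  - 3·log²(n) is O(log² n)

The term 2·n⁵ (O(n⁵)) grows fastest and dominates all others.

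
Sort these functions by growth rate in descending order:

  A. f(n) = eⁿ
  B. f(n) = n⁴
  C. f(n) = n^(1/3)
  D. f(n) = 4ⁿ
D > A > B > C

Comparing growth rates:
D = 4ⁿ is O(4ⁿ)
A = eⁿ is O(eⁿ)
B = n⁴ is O(n⁴)
C = n^(1/3) is O(n^(1/3))

Therefore, the order from fastest to slowest is: D > A > B > C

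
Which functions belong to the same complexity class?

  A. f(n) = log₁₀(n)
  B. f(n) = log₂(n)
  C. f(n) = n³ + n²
A and B

Examining each function:
  A. log₁₀(n) is O(log n)
  B. log₂(n) is O(log n)
  C. n³ + n² is O(n³)

Functions A and B both have the same complexity class.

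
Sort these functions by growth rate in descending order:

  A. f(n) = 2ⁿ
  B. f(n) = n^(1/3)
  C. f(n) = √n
A > C > B

Comparing growth rates:
A = 2ⁿ is O(2ⁿ)
C = √n is O(√n)
B = n^(1/3) is O(n^(1/3))

Therefore, the order from fastest to slowest is: A > C > B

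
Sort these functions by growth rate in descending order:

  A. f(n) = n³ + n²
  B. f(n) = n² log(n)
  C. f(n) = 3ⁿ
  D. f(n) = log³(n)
C > A > B > D

Comparing growth rates:
C = 3ⁿ is O(3ⁿ)
A = n³ + n² is O(n³)
B = n² log(n) is O(n² log n)
D = log³(n) is O(log³ n)

Therefore, the order from fastest to slowest is: C > A > B > D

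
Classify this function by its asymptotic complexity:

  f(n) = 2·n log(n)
O(n log n)

The dominant term in 2·n log(n) is 2·n log(n), which is Θ(n log n).
Constants are absorbed, so the tightest bound is O(n log n).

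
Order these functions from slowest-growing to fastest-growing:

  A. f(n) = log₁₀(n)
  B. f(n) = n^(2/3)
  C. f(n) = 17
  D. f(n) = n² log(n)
C < A < B < D

Comparing growth rates:
C = 17 is O(1)
A = log₁₀(n) is O(log n)
B = n^(2/3) is O(n^(2/3))
D = n² log(n) is O(n² log n)

Therefore, the order from slowest to fastest is: C < A < B < D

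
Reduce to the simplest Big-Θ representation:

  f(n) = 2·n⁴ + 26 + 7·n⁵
Θ(n⁵)

Order the terms by growth rate: 26 ≺ 2·n⁴ ≺ 7·n⁵.
The fastest-growing term 7·n⁵ dominates as n → ∞; dropping its constant factor gives Θ(n⁵).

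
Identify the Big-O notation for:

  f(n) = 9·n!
O(n!)

The dominant term in 9·n! is 9·n!, which is Θ(n!).
Constants are absorbed, so the tightest bound is O(n!).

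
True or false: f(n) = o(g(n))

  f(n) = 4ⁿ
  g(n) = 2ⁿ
False

f(n) = 4ⁿ is O(4ⁿ), and g(n) = 2ⁿ is O(2ⁿ).
Since O(4ⁿ) grows faster than or equal to O(2ⁿ), f(n) = o(g(n)) is false.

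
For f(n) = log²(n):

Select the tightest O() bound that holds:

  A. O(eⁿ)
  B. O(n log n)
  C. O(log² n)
C

f(n) = log²(n) is O(log² n).
All listed options are valid Big-O bounds (upper bounds),
but O(log² n) is the tightest (smallest valid bound).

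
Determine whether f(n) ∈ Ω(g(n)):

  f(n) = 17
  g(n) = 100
True

f(n) = 17 and g(n) = 100 are both O(1).
Big-Ω permits equal growth rates (f ≥ c·g for some c > 0), so f(n) = Ω(g(n)) is true.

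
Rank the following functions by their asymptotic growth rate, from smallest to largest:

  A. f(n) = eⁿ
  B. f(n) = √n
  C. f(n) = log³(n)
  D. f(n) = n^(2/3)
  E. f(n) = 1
E < C < B < D < A

Comparing growth rates:
E = 1 is O(1)
C = log³(n) is O(log³ n)
B = √n is O(√n)
D = n^(2/3) is O(n^(2/3))
A = eⁿ is O(eⁿ)

Therefore, the order from slowest to fastest is: E < C < B < D < A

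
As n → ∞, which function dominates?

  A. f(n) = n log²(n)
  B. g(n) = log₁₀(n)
A

f(n) = n log²(n) is O(n log² n), while g(n) = log₁₀(n) is O(log n).
Since O(n log² n) grows faster than O(log n), f(n) dominates.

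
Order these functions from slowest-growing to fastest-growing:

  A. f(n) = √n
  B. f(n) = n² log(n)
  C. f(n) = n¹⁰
A < B < C

Comparing growth rates:
A = √n is O(√n)
B = n² log(n) is O(n² log n)
C = n¹⁰ is O(n¹⁰)

Therefore, the order from slowest to fastest is: A < B < C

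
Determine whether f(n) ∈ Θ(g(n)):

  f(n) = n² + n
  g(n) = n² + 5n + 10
True

f(n) = n² + n and g(n) = n² + 5n + 10 are both O(n²).
Since they have the same asymptotic growth rate, f(n) = Θ(g(n)) is true.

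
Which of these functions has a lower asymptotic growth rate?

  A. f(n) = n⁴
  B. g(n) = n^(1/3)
B

f(n) = n⁴ is O(n⁴), while g(n) = n^(1/3) is O(n^(1/3)).
Since O(n^(1/3)) grows slower than O(n⁴), g(n) is dominated.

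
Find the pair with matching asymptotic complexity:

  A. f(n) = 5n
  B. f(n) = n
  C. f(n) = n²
A and B

Examining each function:
  A. 5n is O(n)
  B. n is O(n)
  C. n² is O(n²)

Functions A and B both have the same complexity class.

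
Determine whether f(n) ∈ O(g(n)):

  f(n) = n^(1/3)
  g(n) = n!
True

f(n) = n^(1/3) is O(n^(1/3)), and g(n) = n! is O(n!).
Since O(n^(1/3)) ⊆ O(n!) (f grows no faster than g), f(n) = O(g(n)) is true.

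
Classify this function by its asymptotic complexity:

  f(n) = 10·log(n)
O(log n)

The dominant term in 10·log(n) is 10·log(n), which is Θ(log n).
Constants are absorbed, so the tightest bound is O(log n).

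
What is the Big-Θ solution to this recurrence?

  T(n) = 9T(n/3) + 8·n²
Θ(n² log n)

Master Theorem: a = 9, b = 3, f(n) = 8·n².
Compute the critical exponent d = log₃(9) = 2.
Compare f(n) = Θ(n²) against n^d:
  k = 2 = d, so f(n) = Θ(n^d) — Case 2.
  Work is balanced across levels: T(n) = Θ(n^d log n) = Θ(n² log n).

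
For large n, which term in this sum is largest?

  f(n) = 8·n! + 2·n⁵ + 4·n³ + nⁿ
nⁿ

Looking at each term:
  - 8·n! is O(n!)
  - 2·n⁵ is O(n⁵)
  - 4·n³ is O(n³)
  - nⁿ is O(nⁿ)

The term nⁿ (O(nⁿ)) grows fastest and dominates all others.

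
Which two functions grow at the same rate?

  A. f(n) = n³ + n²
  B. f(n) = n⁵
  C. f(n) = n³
A and C

Examining each function:
  A. n³ + n² is O(n³)
  B. n⁵ is O(n⁵)
  C. n³ is O(n³)

Functions A and C both have the same complexity class.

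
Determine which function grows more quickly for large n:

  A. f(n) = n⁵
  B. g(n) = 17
A

f(n) = n⁵ is O(n⁵), while g(n) = 17 is O(1).
Since O(n⁵) grows faster than O(1), f(n) dominates.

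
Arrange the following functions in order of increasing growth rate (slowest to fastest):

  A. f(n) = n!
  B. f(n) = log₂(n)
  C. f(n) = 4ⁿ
B < C < A

Comparing growth rates:
B = log₂(n) is O(log n)
C = 4ⁿ is O(4ⁿ)
A = n! is O(n!)

Therefore, the order from slowest to fastest is: B < C < A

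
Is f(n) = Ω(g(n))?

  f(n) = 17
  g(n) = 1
True

f(n) = 17 and g(n) = 1 are both O(1).
Big-Ω permits equal growth rates (f ≥ c·g for some c > 0), so f(n) = Ω(g(n)) is true.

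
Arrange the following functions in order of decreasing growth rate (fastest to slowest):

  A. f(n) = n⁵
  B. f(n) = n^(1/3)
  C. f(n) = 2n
A > C > B

Comparing growth rates:
A = n⁵ is O(n⁵)
C = 2n is O(n)
B = n^(1/3) is O(n^(1/3))

Therefore, the order from fastest to slowest is: A > C > B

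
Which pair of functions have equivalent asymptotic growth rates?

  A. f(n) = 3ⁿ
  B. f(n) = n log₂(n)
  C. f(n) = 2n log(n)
B and C

Examining each function:
  A. 3ⁿ is O(3ⁿ)
  B. n log₂(n) is O(n log n)
  C. 2n log(n) is O(n log n)

Functions B and C both have the same complexity class.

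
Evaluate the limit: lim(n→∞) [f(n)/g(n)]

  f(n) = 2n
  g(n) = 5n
2/5

Since 2n and 5n have the same growth rate (O(n)),
the ratio converges to a constant: 2/5.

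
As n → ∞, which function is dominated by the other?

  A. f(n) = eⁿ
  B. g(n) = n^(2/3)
B

f(n) = eⁿ is O(eⁿ), while g(n) = n^(2/3) is O(n^(2/3)).
Since O(n^(2/3)) grows slower than O(eⁿ), g(n) is dominated.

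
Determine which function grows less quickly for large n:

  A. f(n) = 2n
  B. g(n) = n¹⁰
A

f(n) = 2n is O(n), while g(n) = n¹⁰ is O(n¹⁰).
Since O(n) grows slower than O(n¹⁰), f(n) is dominated.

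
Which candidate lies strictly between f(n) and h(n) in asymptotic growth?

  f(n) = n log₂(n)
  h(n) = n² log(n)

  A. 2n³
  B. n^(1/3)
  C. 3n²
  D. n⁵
C

We need g(n) with n log₂(n) = o(g(n)) and g(n) = o(n² log(n)), i.e. O(n log n) ≺ g ≺ O(n² log n).
Check each option:
  A. 2n³ — O(n³) does not grow strictly slower than h(n)
  B. n^(1/3) — O(n^(1/3)) does not grow strictly faster than f(n)
  C. 3n² — O(n²) is strictly between O(n log n) and O(n² log n) ✓
  D. n⁵ — O(n⁵) does not grow strictly slower than h(n)

Only option C (3n²) lies strictly between.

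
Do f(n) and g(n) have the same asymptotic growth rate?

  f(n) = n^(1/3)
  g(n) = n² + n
False

f(n) = n^(1/3) is O(n^(1/3)), and g(n) = n² + n is O(n²).
Since they have different growth rates, f(n) = Θ(g(n)) is false.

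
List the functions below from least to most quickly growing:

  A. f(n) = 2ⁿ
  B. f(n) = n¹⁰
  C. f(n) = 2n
C < B < A

Comparing growth rates:
C = 2n is O(n)
B = n¹⁰ is O(n¹⁰)
A = 2ⁿ is O(2ⁿ)

Therefore, the order from slowest to fastest is: C < B < A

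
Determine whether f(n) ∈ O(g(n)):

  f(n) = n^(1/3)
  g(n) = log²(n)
False

f(n) = n^(1/3) is O(n^(1/3)), and g(n) = log²(n) is O(log² n).
Since O(n^(1/3)) grows faster than O(log² n), f(n) = O(g(n)) is false.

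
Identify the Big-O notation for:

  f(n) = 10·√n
O(√n)

The dominant term in 10·√n is 10·√n, which is Θ(√n).
Constants are absorbed, so the tightest bound is O(√n).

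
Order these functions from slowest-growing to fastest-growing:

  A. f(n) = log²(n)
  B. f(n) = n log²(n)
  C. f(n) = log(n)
C < A < B

Comparing growth rates:
C = log(n) is O(log n)
A = log²(n) is O(log² n)
B = n log²(n) is O(n log² n)

Therefore, the order from slowest to fastest is: C < A < B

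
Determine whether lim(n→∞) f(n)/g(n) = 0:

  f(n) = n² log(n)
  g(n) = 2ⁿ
True

f(n) = n² log(n) is O(n² log n), and g(n) = 2ⁿ is O(2ⁿ).
Since O(n² log n) grows strictly slower than O(2ⁿ), f(n) = o(g(n)) is true.
This means lim(n→∞) f(n)/g(n) = 0.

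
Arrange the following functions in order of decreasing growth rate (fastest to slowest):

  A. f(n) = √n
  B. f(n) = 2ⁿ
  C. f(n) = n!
C > B > A

Comparing growth rates:
C = n! is O(n!)
B = 2ⁿ is O(2ⁿ)
A = √n is O(√n)

Therefore, the order from fastest to slowest is: C > B > A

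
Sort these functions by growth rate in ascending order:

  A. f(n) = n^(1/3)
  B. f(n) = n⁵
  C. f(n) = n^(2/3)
A < C < B

Comparing growth rates:
A = n^(1/3) is O(n^(1/3))
C = n^(2/3) is O(n^(2/3))
B = n⁵ is O(n⁵)

Therefore, the order from slowest to fastest is: A < C < B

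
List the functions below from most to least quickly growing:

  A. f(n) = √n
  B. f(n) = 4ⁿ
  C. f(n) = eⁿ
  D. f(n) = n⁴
B > C > D > A

Comparing growth rates:
B = 4ⁿ is O(4ⁿ)
C = eⁿ is O(eⁿ)
D = n⁴ is O(n⁴)
A = √n is O(√n)

Therefore, the order from fastest to slowest is: B > C > D > A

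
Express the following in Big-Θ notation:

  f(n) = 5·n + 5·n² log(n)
Θ(n² log n)

Order the terms by growth rate: 5·n ≺ 5·n² log(n).
The fastest-growing term 5·n² log(n) dominates as n → ∞; dropping its constant factor gives Θ(n² log n).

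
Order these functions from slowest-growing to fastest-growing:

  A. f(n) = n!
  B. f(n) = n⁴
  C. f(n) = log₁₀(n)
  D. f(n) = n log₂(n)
C < D < B < A

Comparing growth rates:
C = log₁₀(n) is O(log n)
D = n log₂(n) is O(n log n)
B = n⁴ is O(n⁴)
A = n! is O(n!)

Therefore, the order from slowest to fastest is: C < D < B < A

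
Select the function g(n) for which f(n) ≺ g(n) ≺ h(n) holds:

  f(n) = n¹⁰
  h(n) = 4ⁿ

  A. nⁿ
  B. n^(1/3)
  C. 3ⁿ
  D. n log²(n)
C

We need g(n) with n¹⁰ = o(g(n)) and g(n) = o(4ⁿ), i.e. O(n¹⁰) ≺ g ≺ O(4ⁿ).
Check each option:
  A. nⁿ — O(nⁿ) does not grow strictly slower than h(n)
  B. n^(1/3) — O(n^(1/3)) does not grow strictly faster than f(n)
  C. 3ⁿ — O(3ⁿ) is strictly between O(n¹⁰) and O(4ⁿ) ✓
  D. n log²(n) — O(n log² n) does not grow strictly faster than f(n)

Only option C (3ⁿ) lies strictly between.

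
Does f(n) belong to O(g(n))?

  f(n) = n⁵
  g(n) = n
False

f(n) = n⁵ is O(n⁵), and g(n) = n is O(n).
Since O(n⁵) grows faster than O(n), f(n) = O(g(n)) is false.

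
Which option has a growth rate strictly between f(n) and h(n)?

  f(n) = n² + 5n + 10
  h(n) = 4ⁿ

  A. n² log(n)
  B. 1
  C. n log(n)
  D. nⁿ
A

We need g(n) with n² + 5n + 10 = o(g(n)) and g(n) = o(4ⁿ), i.e. O(n²) ≺ g ≺ O(4ⁿ).
Check each option:
  A. n² log(n) — O(n² log n) is strictly between O(n²) and O(4ⁿ) ✓
  B. 1 — O(1) does not grow strictly faster than f(n)
  C. n log(n) — O(n log n) does not grow strictly faster than f(n)
  D. nⁿ — O(nⁿ) does not grow strictly slower than h(n)

Only option A (n² log(n)) lies strictly between.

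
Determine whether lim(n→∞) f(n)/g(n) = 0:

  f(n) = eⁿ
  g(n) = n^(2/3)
False

f(n) = eⁿ is O(eⁿ), and g(n) = n^(2/3) is O(n^(2/3)).
Since O(eⁿ) grows faster than or equal to O(n^(2/3)), f(n) = o(g(n)) is false.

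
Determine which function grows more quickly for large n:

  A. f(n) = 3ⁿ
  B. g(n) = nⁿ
B

f(n) = 3ⁿ is O(3ⁿ), while g(n) = nⁿ is O(nⁿ).
Since O(nⁿ) grows faster than O(3ⁿ), g(n) dominates.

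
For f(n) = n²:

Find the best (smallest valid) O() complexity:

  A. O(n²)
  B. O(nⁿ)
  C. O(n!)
A

f(n) = n² is O(n²).
All listed options are valid Big-O bounds (upper bounds),
but O(n²) is the tightest (smallest valid bound).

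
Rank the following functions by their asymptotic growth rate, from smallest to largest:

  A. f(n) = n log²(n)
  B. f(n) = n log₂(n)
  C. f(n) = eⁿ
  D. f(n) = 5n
D < B < A < C

Comparing growth rates:
D = 5n is O(n)
B = n log₂(n) is O(n log n)
A = n log²(n) is O(n log² n)
C = eⁿ is O(eⁿ)

Therefore, the order from slowest to fastest is: D < B < A < C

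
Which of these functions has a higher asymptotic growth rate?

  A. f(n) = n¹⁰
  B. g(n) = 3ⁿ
B

f(n) = n¹⁰ is O(n¹⁰), while g(n) = 3ⁿ is O(3ⁿ).
Since O(3ⁿ) grows faster than O(n¹⁰), g(n) dominates.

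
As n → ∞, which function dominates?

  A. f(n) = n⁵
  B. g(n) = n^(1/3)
A

f(n) = n⁵ is O(n⁵), while g(n) = n^(1/3) is O(n^(1/3)).
Since O(n⁵) grows faster than O(n^(1/3)), f(n) dominates.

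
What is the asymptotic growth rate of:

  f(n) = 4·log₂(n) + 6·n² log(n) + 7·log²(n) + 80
Θ(n² log n)

Order the terms by growth rate: 80 ≺ 4·log₂(n) ≺ 7·log²(n) ≺ 6·n² log(n).
The fastest-growing term 6·n² log(n) dominates as n → ∞; dropping its constant factor gives Θ(n² log n).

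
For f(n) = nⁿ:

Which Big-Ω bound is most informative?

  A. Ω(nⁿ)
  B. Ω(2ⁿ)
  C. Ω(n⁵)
A

f(n) = nⁿ is Ω(nⁿ).
All listed options are valid Big-Ω bounds (lower bounds),
but Ω(nⁿ) is the tightest (largest valid bound).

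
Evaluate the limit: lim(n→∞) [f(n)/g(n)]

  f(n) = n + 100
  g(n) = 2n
1/2

Since n + 100 and 2n have the same growth rate (O(n)),
the ratio converges to a constant: 1/2.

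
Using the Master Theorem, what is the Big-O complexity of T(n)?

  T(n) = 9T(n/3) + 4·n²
Θ(n² log n)

Master Theorem: a = 9, b = 3, f(n) = 4·n².
Compute the critical exponent d = log₃(9) = 2.
Compare f(n) = Θ(n²) against n^d:
  k = 2 = d, so f(n) = Θ(n^d) — Case 2.
  Work is balanced across levels: T(n) = Θ(n^d log n) = Θ(n² log n).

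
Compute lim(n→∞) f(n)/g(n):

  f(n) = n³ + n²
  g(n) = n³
1

Since n³ + n² and n³ have the same growth rate (O(n³)),
the ratio converges to a constant: 1.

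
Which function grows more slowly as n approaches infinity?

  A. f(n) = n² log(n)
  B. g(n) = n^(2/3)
B

f(n) = n² log(n) is O(n² log n), while g(n) = n^(2/3) is O(n^(2/3)).
Since O(n^(2/3)) grows slower than O(n² log n), g(n) is dominated.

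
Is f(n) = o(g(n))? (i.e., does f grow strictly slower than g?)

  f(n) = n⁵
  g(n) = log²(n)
False

f(n) = n⁵ is O(n⁵), and g(n) = log²(n) is O(log² n).
Since O(n⁵) grows faster than or equal to O(log² n), f(n) = o(g(n)) is false.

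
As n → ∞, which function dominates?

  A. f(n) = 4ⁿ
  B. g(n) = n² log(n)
A

f(n) = 4ⁿ is O(4ⁿ), while g(n) = n² log(n) is O(n² log n).
Since O(4ⁿ) grows faster than O(n² log n), f(n) dominates.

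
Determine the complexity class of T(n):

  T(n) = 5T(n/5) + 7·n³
Θ(n³)

Master Theorem: a = 5, b = 5, f(n) = 7·n³.
Compute the critical exponent d = log₅(5) = 1.
Compare f(n) = Θ(n³) against n^d:
  k = 3 > d = 1, so f(n) = Ω(n^(d+ε)) — Case 3.
  Regularity: a·(n/b)^3/n^3 = a/b^3 = 5/125 < 1 ✓.
  The top-level work dominates: T(n) = Θ(f(n)) = Θ(n³).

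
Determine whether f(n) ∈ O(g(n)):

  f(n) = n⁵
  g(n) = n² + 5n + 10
False

f(n) = n⁵ is O(n⁵), and g(n) = n² + 5n + 10 is O(n²).
Since O(n⁵) grows faster than O(n²), f(n) = O(g(n)) is false.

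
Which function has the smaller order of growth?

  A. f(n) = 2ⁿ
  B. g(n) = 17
B

f(n) = 2ⁿ is O(2ⁿ), while g(n) = 17 is O(1).
Since O(1) grows slower than O(2ⁿ), g(n) is dominated.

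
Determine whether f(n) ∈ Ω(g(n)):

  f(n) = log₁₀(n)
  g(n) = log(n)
True

f(n) = log₁₀(n) and g(n) = log(n) are both O(log n).
Big-Ω permits equal growth rates (f ≥ c·g for some c > 0), so f(n) = Ω(g(n)) is true.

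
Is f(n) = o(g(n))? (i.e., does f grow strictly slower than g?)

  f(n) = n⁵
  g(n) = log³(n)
False

f(n) = n⁵ is O(n⁵), and g(n) = log³(n) is O(log³ n).
Since O(n⁵) grows faster than or equal to O(log³ n), f(n) = o(g(n)) is false.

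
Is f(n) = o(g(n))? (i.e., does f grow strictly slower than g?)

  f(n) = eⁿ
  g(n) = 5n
False

f(n) = eⁿ is O(eⁿ), and g(n) = 5n is O(n).
Since O(eⁿ) grows faster than or equal to O(n), f(n) = o(g(n)) is false.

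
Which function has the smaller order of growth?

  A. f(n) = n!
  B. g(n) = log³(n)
B

f(n) = n! is O(n!), while g(n) = log³(n) is O(log³ n).
Since O(log³ n) grows slower than O(n!), g(n) is dominated.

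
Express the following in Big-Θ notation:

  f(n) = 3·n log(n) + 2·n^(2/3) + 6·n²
Θ(n²)

Order the terms by growth rate: 2·n^(2/3) ≺ 3·n log(n) ≺ 6·n².
The fastest-growing term 6·n² dominates as n → ∞; dropping its constant factor gives Θ(n²).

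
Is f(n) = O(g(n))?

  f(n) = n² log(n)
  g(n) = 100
False

f(n) = n² log(n) is O(n² log n), and g(n) = 100 is O(1).
Since O(n² log n) grows faster than O(1), f(n) = O(g(n)) is false.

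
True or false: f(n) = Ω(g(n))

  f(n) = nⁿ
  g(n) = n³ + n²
True

f(n) = nⁿ is O(nⁿ), and g(n) = n³ + n² is O(n³).
Since O(nⁿ) grows at least as fast as O(n³), f(n) = Ω(g(n)) is true.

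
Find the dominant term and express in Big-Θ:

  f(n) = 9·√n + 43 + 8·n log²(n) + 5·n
Θ(n log² n)

Order the terms by growth rate: 43 ≺ 9·√n ≺ 5·n ≺ 8·n log²(n).
The fastest-growing term 8·n log²(n) dominates as n → ∞; dropping its constant factor gives Θ(n log² n).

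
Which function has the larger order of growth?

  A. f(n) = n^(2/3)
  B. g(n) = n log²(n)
B

f(n) = n^(2/3) is O(n^(2/3)), while g(n) = n log²(n) is O(n log² n).
Since O(n log² n) grows faster than O(n^(2/3)), g(n) dominates.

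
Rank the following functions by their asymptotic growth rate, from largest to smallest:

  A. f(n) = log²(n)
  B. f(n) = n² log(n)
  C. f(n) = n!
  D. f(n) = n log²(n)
C > B > D > A

Comparing growth rates:
C = n! is O(n!)
B = n² log(n) is O(n² log n)
D = n log²(n) is O(n log² n)
A = log²(n) is O(log² n)

Therefore, the order from fastest to slowest is: C > B > D > A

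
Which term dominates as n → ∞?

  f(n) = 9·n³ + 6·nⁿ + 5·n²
6·nⁿ

Looking at each term:
  - 9·n³ is O(n³)
  - 6·nⁿ is O(nⁿ)
  - 5·n² is O(n²)

The term 6·nⁿ (O(nⁿ)) grows fastest and dominates all others.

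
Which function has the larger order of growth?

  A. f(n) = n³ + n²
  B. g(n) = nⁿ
B

f(n) = n³ + n² is O(n³), while g(n) = nⁿ is O(nⁿ).
Since O(nⁿ) grows faster than O(n³), g(n) dominates.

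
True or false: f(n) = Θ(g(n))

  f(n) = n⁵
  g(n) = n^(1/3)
False

f(n) = n⁵ is O(n⁵), and g(n) = n^(1/3) is O(n^(1/3)).
Since they have different growth rates, f(n) = Θ(g(n)) is false.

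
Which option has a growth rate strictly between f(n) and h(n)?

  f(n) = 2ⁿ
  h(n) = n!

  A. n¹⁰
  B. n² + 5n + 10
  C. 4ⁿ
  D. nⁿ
C

We need g(n) with 2ⁿ = o(g(n)) and g(n) = o(n!), i.e. O(2ⁿ) ≺ g ≺ O(n!).
Check each option:
  A. n¹⁰ — O(n¹⁰) does not grow strictly faster than f(n)
  B. n² + 5n + 10 — O(n²) does not grow strictly faster than f(n)
  C. 4ⁿ — O(4ⁿ) is strictly between O(2ⁿ) and O(n!) ✓
  D. nⁿ — O(nⁿ) does not grow strictly slower than h(n)

Only option C (4ⁿ) lies strictly between.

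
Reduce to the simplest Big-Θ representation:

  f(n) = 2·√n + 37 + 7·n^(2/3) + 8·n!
Θ(n!)

Order the terms by growth rate: 37 ≺ 2·√n ≺ 7·n^(2/3) ≺ 8·n!.
The fastest-growing term 8·n! dominates as n → ∞; dropping its constant factor gives Θ(n!).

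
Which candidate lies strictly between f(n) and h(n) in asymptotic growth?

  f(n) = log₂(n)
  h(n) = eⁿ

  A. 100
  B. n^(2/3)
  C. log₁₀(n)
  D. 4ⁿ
B

We need g(n) with log₂(n) = o(g(n)) and g(n) = o(eⁿ), i.e. O(log n) ≺ g ≺ O(eⁿ).
Check each option:
  A. 100 — O(1) does not grow strictly faster than f(n)
  B. n^(2/3) — O(n^(2/3)) is strictly between O(log n) and O(eⁿ) ✓
  C. log₁₀(n) — O(log n) does not grow strictly faster than f(n)
  D. 4ⁿ — O(4ⁿ) does not grow strictly slower than h(n)

Only option B (n^(2/3)) lies strictly between.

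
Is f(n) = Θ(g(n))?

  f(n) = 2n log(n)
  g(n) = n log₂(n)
True

f(n) = 2n log(n) and g(n) = n log₂(n) are both O(n log n).
Since they have the same asymptotic growth rate, f(n) = Θ(g(n)) is true.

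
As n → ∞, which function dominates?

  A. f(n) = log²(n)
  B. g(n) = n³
B

f(n) = log²(n) is O(log² n), while g(n) = n³ is O(n³).
Since O(n³) grows faster than O(log² n), g(n) dominates.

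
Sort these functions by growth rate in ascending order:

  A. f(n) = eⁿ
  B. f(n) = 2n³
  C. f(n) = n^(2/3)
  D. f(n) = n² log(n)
C < D < B < A

Comparing growth rates:
C = n^(2/3) is O(n^(2/3))
D = n² log(n) is O(n² log n)
B = 2n³ is O(n³)
A = eⁿ is O(eⁿ)

Therefore, the order from slowest to fastest is: C < D < B < A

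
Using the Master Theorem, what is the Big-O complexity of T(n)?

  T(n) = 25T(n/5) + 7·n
Θ(n²)

Master Theorem: a = 25, b = 5, f(n) = 7·n.
Compute the critical exponent d = log₅(25) = 2.
Compare f(n) = Θ(n) against n^d:
  k = 1 < d = 2, so f(n) = O(n^(d-ε)) — Case 1.
  The recursion cost dominates: T(n) = Θ(n^d) = Θ(n²).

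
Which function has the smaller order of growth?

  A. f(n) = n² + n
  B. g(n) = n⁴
A

f(n) = n² + n is O(n²), while g(n) = n⁴ is O(n⁴).
Since O(n²) grows slower than O(n⁴), f(n) is dominated.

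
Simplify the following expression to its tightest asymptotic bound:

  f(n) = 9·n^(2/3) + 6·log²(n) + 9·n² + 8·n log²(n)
Θ(n²)

Order the terms by growth rate: 6·log²(n) ≺ 9·n^(2/3) ≺ 8·n log²(n) ≺ 9·n².
The fastest-growing term 9·n² dominates as n → ∞; dropping its constant factor gives Θ(n²).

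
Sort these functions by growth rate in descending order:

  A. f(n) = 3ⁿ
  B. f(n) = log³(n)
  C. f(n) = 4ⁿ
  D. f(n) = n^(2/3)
C > A > D > B

Comparing growth rates:
C = 4ⁿ is O(4ⁿ)
A = 3ⁿ is O(3ⁿ)
D = n^(2/3) is O(n^(2/3))
B = log³(n) is O(log³ n)

Therefore, the order from fastest to slowest is: C > A > D > B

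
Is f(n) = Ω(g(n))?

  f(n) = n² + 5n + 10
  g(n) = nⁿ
False

f(n) = n² + 5n + 10 is O(n²), and g(n) = nⁿ is O(nⁿ).
Since O(n²) grows slower than O(nⁿ), f(n) = Ω(g(n)) is false.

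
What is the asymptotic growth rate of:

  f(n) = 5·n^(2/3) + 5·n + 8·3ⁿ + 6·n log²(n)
Θ(3ⁿ)

Order the terms by growth rate: 5·n^(2/3) ≺ 5·n ≺ 6·n log²(n) ≺ 8·3ⁿ.
The fastest-growing term 8·3ⁿ dominates as n → ∞; dropping its constant factor gives Θ(3ⁿ).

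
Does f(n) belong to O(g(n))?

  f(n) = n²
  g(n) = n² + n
True

f(n) = n² and g(n) = n² + n are both O(n²).
Big-O permits equal growth rates (f ≤ c·g for some c), so f(n) = O(g(n)) is true.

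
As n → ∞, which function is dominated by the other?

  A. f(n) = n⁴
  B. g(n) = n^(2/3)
B

f(n) = n⁴ is O(n⁴), while g(n) = n^(2/3) is O(n^(2/3)).
Since O(n^(2/3)) grows slower than O(n⁴), g(n) is dominated.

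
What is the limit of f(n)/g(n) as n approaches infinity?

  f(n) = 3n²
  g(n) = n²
3

Since 3n² and n² have the same growth rate (O(n²)),
the ratio converges to a constant: 3.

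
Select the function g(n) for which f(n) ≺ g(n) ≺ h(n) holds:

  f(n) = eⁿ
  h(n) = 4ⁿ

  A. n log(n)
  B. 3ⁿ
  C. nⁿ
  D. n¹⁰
B

We need g(n) with eⁿ = o(g(n)) and g(n) = o(4ⁿ), i.e. O(eⁿ) ≺ g ≺ O(4ⁿ).
Check each option:
  A. n log(n) — O(n log n) does not grow strictly faster than f(n)
  B. 3ⁿ — O(3ⁿ) is strictly between O(eⁿ) and O(4ⁿ) ✓
  C. nⁿ — O(nⁿ) does not grow strictly slower than h(n)
  D. n¹⁰ — O(n¹⁰) does not grow strictly faster than f(n)

Only option B (3ⁿ) lies strictly between.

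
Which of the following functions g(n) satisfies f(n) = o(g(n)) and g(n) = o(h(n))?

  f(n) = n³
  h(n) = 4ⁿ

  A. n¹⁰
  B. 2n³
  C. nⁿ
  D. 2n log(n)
A

We need g(n) with n³ = o(g(n)) and g(n) = o(4ⁿ), i.e. O(n³) ≺ g ≺ O(4ⁿ).
Check each option:
  A. n¹⁰ — O(n¹⁰) is strictly between O(n³) and O(4ⁿ) ✓
  B. 2n³ — O(n³) does not grow strictly faster than f(n)
  C. nⁿ — O(nⁿ) does not grow strictly slower than h(n)
  D. 2n log(n) — O(n log n) does not grow strictly faster than f(n)

Only option A (n¹⁰) lies strictly between.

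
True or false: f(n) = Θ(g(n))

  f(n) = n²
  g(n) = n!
False

f(n) = n² is O(n²), and g(n) = n! is O(n!).
Since they have different growth rates, f(n) = Θ(g(n)) is false.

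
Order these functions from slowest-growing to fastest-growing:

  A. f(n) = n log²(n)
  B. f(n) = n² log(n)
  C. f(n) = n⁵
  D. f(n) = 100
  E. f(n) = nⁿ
D < A < B < C < E

Comparing growth rates:
D = 100 is O(1)
A = n log²(n) is O(n log² n)
B = n² log(n) is O(n² log n)
C = n⁵ is O(n⁵)
E = nⁿ is O(nⁿ)

Therefore, the order from slowest to fastest is: D < A < B < C < E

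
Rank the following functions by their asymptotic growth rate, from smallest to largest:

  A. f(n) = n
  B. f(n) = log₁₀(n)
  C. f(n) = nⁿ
B < A < C

Comparing growth rates:
B = log₁₀(n) is O(log n)
A = n is O(n)
C = nⁿ is O(nⁿ)

Therefore, the order from slowest to fastest is: B < A < C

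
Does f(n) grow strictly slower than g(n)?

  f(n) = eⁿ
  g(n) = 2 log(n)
False

f(n) = eⁿ is O(eⁿ), and g(n) = 2 log(n) is O(log n).
Since O(eⁿ) grows faster than or equal to O(log n), f(n) = o(g(n)) is false.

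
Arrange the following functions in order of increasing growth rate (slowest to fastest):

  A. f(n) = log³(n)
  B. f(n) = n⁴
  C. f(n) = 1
C < A < B

Comparing growth rates:
C = 1 is O(1)
A = log³(n) is O(log³ n)
B = n⁴ is O(n⁴)

Therefore, the order from slowest to fastest is: C < A < B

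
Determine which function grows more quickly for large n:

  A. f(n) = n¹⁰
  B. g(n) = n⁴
A

f(n) = n¹⁰ is O(n¹⁰), while g(n) = n⁴ is O(n⁴).
Since O(n¹⁰) grows faster than O(n⁴), f(n) dominates.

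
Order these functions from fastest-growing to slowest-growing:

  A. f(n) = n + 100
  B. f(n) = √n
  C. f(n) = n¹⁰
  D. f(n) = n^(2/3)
C > A > D > B

Comparing growth rates:
C = n¹⁰ is O(n¹⁰)
A = n + 100 is O(n)
D = n^(2/3) is O(n^(2/3))
B = √n is O(√n)

Therefore, the order from fastest to slowest is: C > A > D > B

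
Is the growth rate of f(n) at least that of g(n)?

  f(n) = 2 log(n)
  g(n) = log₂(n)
True

f(n) = 2 log(n) and g(n) = log₂(n) are both O(log n).
Big-Ω permits equal growth rates (f ≥ c·g for some c > 0), so f(n) = Ω(g(n)) is true.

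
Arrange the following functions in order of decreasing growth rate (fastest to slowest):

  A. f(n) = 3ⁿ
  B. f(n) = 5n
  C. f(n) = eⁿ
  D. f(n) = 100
A > C > B > D

Comparing growth rates:
A = 3ⁿ is O(3ⁿ)
C = eⁿ is O(eⁿ)
B = 5n is O(n)
D = 100 is O(1)

Therefore, the order from fastest to slowest is: A > C > B > D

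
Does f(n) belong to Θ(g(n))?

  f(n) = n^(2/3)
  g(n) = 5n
False

f(n) = n^(2/3) is O(n^(2/3)), and g(n) = 5n is O(n).
Since they have different growth rates, f(n) = Θ(g(n)) is false.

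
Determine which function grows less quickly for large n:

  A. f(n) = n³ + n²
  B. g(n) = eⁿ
A

f(n) = n³ + n² is O(n³), while g(n) = eⁿ is O(eⁿ).
Since O(n³) grows slower than O(eⁿ), f(n) is dominated.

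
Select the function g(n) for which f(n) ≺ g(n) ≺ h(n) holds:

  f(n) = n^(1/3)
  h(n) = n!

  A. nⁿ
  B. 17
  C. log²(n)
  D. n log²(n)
D

We need g(n) with n^(1/3) = o(g(n)) and g(n) = o(n!), i.e. O(n^(1/3)) ≺ g ≺ O(n!).
Check each option:
  A. nⁿ — O(nⁿ) does not grow strictly slower than h(n)
  B. 17 — O(1) does not grow strictly faster than f(n)
  C. log²(n) — O(log² n) does not grow strictly faster than f(n)
  D. n log²(n) — O(n log² n) is strictly between O(n^(1/3)) and O(n!) ✓

Only option D (n log²(n)) lies strictly between.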